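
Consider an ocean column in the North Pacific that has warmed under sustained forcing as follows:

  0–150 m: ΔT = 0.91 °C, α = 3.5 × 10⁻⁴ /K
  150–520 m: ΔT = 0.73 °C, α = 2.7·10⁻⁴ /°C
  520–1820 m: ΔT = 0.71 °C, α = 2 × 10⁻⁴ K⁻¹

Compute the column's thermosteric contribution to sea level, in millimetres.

0–150 m: 150 × 3.5×10⁻⁴ × 0.91 = 0.047775 m
2.7×10⁻⁴ × 0.73 × 370 = 0.072927 m
Layer 3: 1300 × 0.71 × 2×10⁻⁴ = 0.18460 m
Δh = 0.047775 + 0.072927 + 0.18460 = 0.305302 m ≈ 305 mm

about 305 mm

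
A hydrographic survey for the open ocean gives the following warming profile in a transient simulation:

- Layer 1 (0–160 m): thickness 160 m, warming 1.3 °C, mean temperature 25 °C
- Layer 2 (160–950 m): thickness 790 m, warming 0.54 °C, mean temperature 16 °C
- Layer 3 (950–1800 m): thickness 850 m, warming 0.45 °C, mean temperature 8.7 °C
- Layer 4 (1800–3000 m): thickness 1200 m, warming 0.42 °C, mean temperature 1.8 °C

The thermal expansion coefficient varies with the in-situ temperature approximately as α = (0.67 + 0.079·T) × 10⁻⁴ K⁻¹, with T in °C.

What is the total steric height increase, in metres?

Layer 1: α = (0.67 + 0.079×25)×10⁻⁴ = 2.645×10⁻⁴ K⁻¹
Layer 2: α = (0.67 + 0.079×16)×10⁻⁴ = 1.934×10⁻⁴ K⁻¹
Layer 3: α = (0.67 + 0.079×8.7)×10⁻⁴ = 1.3573×10⁻⁴ K⁻¹
Layer 4: α = (0.67 + 0.079×1.8)×10⁻⁴ = 0.8122×10⁻⁴ K⁻¹
Layer 1: 1.3 × 2.645×10⁻⁴ × 160 = 0.055016 m
160–950 m: 1.934×10⁻⁴ × 0.54 × 790 = 0.08250444 m
Layer 3: 0.45 × 850 × 1.3573×10⁻⁴ = 0.051916725 m
Layer 4: 1200 × 0.42 × 0.8122×10⁻⁴ = 0.04093488 m
Δh = 0.055016 + 0.08250444 + 0.051916725 + 0.04093488 = 0.230372045 m ≈ 0.230 m

Δh ≈ 0.230 m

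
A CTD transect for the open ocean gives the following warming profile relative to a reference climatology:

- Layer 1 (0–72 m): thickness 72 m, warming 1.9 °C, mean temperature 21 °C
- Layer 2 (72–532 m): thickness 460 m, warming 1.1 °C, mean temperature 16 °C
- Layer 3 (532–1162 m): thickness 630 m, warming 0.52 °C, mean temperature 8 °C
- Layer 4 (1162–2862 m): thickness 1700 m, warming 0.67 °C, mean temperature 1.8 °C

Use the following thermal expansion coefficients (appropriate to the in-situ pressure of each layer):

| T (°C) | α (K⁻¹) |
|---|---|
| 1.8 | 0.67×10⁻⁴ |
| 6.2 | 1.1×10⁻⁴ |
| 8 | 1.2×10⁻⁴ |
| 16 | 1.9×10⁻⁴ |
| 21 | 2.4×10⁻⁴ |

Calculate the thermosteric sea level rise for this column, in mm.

245 mm

Layer 1 at 21 °C → α = 2.4×10⁻⁴ K⁻¹
Layer 2 at 16 °C → α = 1.9×10⁻⁴ K⁻¹
Layer 3 at 8 °C → α = 1.2×10⁻⁴ K⁻¹
Layer 4 at 1.8 °C → α = 0.67×10⁻⁴ K⁻¹
1.9 × 72 × 2.4×10⁻⁴ = 0.032832 m
72–532 m: 460 × 1.1 × 1.9×10⁻⁴ = 0.09614 m
630 × 0.52 × 1.2×10⁻⁴ = 0.039312 m
Layer 4: 0.67×10⁻⁴ × 0.67 × 1700 = 0.076313 m
Δh = 0.032832 + 0.09614 + 0.039312 + 0.076313 = 0.244597 m ≈ 245 mm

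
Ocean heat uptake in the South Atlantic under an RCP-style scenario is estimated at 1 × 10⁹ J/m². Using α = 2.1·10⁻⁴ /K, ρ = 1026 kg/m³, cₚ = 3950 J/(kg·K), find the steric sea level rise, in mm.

about 51.8 mm

Δh = αQ/(ρcₚ) = 2.1×10⁻⁴ × 1×10⁹ / (1026 × 3950) ≈ 0.051817 m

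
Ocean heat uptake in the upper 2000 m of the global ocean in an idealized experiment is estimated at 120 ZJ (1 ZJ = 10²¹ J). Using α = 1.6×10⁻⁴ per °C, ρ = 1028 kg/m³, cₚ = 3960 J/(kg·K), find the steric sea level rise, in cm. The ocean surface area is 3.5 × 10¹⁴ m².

Per unit area: Q = 120×10²¹ / (3.5×10¹⁴) ≈ 3.429×10⁸ J/m²
Δh = αQ/(ρcₚ) = 1.6×10⁻⁴ × 3.429×10⁸ / (1028 × 3960) ≈ 0.013477 m

Δh = 1.35 cm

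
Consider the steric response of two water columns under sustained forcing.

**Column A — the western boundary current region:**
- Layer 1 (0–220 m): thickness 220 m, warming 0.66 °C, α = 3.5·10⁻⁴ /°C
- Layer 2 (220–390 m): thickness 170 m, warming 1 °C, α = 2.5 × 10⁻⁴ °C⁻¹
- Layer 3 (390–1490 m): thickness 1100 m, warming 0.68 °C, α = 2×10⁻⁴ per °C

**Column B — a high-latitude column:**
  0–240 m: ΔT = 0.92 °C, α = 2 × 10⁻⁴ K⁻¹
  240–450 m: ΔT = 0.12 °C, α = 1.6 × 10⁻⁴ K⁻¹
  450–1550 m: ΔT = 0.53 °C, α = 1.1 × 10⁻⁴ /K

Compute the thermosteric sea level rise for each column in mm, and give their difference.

A 0–220 m: 3.5×10⁻⁴ × 0.66 × 220 = 0.05082 m
A Layer 2: 2.5×10⁻⁴ × 170 × 1 = 0.04250 m
A 390–1490 m: 1100 × 2×10⁻⁴ × 0.68 = 0.14960 m
A total: 0.24292 m
B 0–240 m: 240 × 2×10⁻⁴ × 0.92 = 0.04416 m
B 210 × 1.6×10⁻⁴ × 0.12 = 0.004032 m
B 1100 × 1.1×10⁻⁴ × 0.53 = 0.06413 m
B total: 0.112322 m
Difference: 0.24292 − 0.112322 = 0.130598 m

Δh_A ≈ 243 mm, Δh_B ≈ 112 mm; difference ≈ 131 mm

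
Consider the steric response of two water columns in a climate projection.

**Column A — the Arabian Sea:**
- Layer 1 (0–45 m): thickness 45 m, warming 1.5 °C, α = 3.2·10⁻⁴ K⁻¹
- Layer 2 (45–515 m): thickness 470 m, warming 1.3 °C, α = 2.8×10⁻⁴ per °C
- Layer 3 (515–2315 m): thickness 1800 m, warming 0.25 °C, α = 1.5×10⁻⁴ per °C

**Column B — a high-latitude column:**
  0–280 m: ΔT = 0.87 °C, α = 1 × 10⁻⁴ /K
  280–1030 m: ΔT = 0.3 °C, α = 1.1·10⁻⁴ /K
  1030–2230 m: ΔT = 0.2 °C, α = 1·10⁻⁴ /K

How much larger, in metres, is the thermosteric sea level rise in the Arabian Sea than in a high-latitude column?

0.187 m

A Layer 1: 1.5 × 45 × 3.2×10⁻⁴ = 0.02160 m
A 45–515 m: 1.3 × 2.8×10⁻⁴ × 470 = 0.17108 m
A 515–2315 m: 0.25 × 1800 × 1.5×10⁻⁴ = 0.06750 m
A total: 0.26018 m
B Layer 1: 1×10⁻⁴ × 280 × 0.87 = 0.02436 m
B 0.3 × 1.1×10⁻⁴ × 750 = 0.02475 m
B Layer 3: 0.2 × 1200 × 1×10⁻⁴ = 0.02400 m
B total: 0.07311 m
Difference: 0.26018 − 0.07311 = 0.18707 m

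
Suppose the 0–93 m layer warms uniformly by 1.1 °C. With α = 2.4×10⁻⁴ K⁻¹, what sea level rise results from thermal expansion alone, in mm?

Δh = αΔT·H = 2.4×10⁻⁴ × 1.1 × 93 = 0.024552 m

24.6 mm of thermosteric rise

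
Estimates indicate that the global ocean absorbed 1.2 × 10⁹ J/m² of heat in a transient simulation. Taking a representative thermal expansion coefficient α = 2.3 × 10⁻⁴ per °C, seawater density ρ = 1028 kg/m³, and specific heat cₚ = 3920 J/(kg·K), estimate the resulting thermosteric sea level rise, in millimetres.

Δh = αQ/(ρcₚ) = 2.3×10⁻⁴ × 1.2×10⁹ / (1028 × 3920) ≈ 0.06849 m

Δh ≈ 68.5 mm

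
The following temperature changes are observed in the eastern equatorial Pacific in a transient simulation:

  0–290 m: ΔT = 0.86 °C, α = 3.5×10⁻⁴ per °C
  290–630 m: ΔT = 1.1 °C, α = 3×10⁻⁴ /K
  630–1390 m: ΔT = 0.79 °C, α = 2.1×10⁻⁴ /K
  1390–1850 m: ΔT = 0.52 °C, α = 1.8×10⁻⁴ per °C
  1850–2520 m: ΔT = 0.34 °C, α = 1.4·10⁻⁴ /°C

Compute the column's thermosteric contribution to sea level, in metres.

Δh ≈ 0.401 m

Layer 1: 3.5×10⁻⁴ × 0.86 × 290 = 0.08729 m
1.1 × 340 × 3×10⁻⁴ = 0.11220 m
760 × 2.1×10⁻⁴ × 0.79 = 0.126084 m
460 × 1.8×10⁻⁴ × 0.52 = 0.043056 m
1850–2520 m: 1.4×10⁻⁴ × 0.34 × 670 = 0.031892 m
Δh = 0.08729 + 0.11220 + 0.126084 + 0.043056 + 0.031892 = 0.400522 m ≈ 0.401 m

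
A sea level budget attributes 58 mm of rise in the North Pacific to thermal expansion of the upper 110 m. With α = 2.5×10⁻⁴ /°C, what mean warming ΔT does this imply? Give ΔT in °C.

about 2.1 °C

ΔT = Δh/(αH) = 0.058 / (2.5×10⁻⁴ × 110) ≈ 2.109 °C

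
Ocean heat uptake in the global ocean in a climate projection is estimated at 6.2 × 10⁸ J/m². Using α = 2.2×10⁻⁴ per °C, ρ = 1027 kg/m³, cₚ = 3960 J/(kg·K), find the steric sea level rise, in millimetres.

Δh = αQ/(ρcₚ) = 2.2×10⁻⁴ × 6.2×10⁸ / (1027 × 3960) ≈ 0.033539 m

34 mm of thermosteric rise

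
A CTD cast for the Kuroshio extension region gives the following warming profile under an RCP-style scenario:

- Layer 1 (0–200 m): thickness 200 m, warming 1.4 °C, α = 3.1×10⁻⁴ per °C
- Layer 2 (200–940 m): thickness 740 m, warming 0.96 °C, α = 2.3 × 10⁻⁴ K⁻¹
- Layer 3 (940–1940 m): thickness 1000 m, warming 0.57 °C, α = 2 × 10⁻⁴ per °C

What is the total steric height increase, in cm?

Layer 1: 200 × 3.1×10⁻⁴ × 1.4 = 0.08680 m
Layer 2: 0.96 × 740 × 2.3×10⁻⁴ = 0.163392 m
2×10⁻⁴ × 1000 × 0.57 = 0.11400 m
Δh = 0.08680 + 0.163392 + 0.11400 = 0.364192 m ≈ 36 cm

Δh = 36 cm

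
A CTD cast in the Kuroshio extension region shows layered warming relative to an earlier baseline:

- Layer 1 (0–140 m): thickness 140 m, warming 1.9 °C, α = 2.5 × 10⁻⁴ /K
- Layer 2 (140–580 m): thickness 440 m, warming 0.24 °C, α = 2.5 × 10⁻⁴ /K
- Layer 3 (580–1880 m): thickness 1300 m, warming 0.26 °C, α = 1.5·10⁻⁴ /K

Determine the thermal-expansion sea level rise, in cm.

2.5×10⁻⁴ × 1.9 × 140 = 0.06650 m
Layer 2: 0.24 × 440 × 2.5×10⁻⁴ = 0.02640 m
Layer 3: 1.5×10⁻⁴ × 1300 × 0.26 = 0.05070 m
Δh = 0.06650 + 0.02640 + 0.05070 = 0.14360 m

Δh = 14.4 cm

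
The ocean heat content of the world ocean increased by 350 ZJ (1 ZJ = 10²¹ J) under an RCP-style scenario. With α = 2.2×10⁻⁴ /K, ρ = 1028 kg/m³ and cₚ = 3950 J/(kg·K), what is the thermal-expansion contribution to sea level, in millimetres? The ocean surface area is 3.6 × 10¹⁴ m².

Per unit area: Q = 350×10²¹ / (3.6×10¹⁴) ≈ 9.722×10⁸ J/m²
Δh = αQ/(ρcₚ) = 2.2×10⁻⁴ × 9.722×10⁸ / (1028 × 3950) ≈ 0.052673 m

Δh = 52.7 mm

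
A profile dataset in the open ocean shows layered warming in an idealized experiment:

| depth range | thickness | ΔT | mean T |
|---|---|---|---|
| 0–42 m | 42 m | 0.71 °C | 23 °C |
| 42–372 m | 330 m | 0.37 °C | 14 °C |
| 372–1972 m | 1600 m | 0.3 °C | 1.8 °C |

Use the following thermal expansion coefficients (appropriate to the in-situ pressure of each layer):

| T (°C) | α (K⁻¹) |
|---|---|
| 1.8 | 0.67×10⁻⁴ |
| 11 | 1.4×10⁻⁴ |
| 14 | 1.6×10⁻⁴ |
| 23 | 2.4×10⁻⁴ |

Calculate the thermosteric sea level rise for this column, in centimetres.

Layer 1 at 23 °C → α = 2.4×10⁻⁴ K⁻¹
Layer 2 at 14 °C → α = 1.6×10⁻⁴ K⁻¹
Layer 3 at 1.8 °C → α = 0.67×10⁻⁴ K⁻¹
0–42 m: 0.71 × 42 × 2.4×10⁻⁴ = 0.0071568 m
Layer 2: 1.6×10⁻⁴ × 0.37 × 330 = 0.019536 m
372–1972 m: 1600 × 0.67×10⁻⁴ × 0.3 = 0.03216 m
Δh = 0.0071568 + 0.019536 + 0.03216 = 0.0588528 m

Δh ≈ 5.9 cm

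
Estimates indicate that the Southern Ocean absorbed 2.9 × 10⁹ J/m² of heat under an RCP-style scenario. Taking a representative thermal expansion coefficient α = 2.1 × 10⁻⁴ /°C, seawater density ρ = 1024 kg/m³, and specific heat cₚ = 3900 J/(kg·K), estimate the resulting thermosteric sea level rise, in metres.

0.152 m

Δh = αQ/(ρcₚ) = 2.1×10⁻⁴ × 2.9×10⁹ / (1024 × 3900) ≈ 0.15249 m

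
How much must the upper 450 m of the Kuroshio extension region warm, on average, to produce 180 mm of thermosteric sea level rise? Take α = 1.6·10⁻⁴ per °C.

ΔT = Δh/(αH) = 0.18 / (1.6×10⁻⁴ × 450) = 2.500 K

about 2.50 K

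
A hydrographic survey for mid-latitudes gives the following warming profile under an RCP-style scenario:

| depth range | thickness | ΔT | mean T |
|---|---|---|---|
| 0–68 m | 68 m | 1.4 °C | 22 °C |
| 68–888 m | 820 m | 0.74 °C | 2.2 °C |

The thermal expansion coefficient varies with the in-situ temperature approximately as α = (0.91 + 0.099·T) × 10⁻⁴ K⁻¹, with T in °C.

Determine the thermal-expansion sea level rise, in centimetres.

Layer 1: α = (0.91 + 0.099×22)×10⁻⁴ = 3.088×10⁻⁴ K⁻¹
Layer 2: α = (0.91 + 0.099×2.2)×10⁻⁴ = 1.1278×10⁻⁴ K⁻¹
0–68 m: 3.088×10⁻⁴ × 68 × 1.4 = 0.02939776 m
68–888 m: 0.74 × 1.1278×10⁻⁴ × 820 = 0.068434904 m
Δh = 0.02939776 + 0.068434904 = 0.097832664 m ≈ 9.78 cm

Δh = 9.78 cm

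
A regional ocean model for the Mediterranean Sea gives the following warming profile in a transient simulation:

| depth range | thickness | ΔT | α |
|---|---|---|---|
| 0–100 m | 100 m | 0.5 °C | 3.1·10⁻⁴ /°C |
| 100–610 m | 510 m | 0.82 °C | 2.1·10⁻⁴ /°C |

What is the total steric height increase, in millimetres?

103 mm

Layer 1: 0.5 × 100 × 3.1×10⁻⁴ = 0.01550 m
Layer 2: 2.1×10⁻⁴ × 510 × 0.82 = 0.087822 m
Δh = 0.01550 + 0.087822 = 0.103322 m ≈ 103 mm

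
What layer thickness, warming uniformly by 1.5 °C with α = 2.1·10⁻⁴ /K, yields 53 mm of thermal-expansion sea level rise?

H ≈ 168 m

H = Δh/(αΔT) = 0.053 / (2.1×10⁻⁴ × 1.5) ≈ 168.3 m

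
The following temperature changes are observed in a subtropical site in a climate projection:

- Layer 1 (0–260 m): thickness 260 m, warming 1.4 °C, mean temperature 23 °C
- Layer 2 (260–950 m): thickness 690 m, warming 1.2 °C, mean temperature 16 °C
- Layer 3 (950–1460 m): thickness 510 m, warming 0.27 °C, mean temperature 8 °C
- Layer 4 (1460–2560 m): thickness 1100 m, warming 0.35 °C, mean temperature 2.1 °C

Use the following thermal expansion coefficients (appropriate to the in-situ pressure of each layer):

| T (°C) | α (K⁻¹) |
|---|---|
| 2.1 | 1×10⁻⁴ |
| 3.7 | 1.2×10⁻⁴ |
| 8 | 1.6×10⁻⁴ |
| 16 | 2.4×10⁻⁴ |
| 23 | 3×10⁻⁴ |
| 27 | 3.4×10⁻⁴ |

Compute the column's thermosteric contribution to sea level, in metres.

Layer 1 at 23 °C → α = 3×10⁻⁴ K⁻¹
Layer 2 at 16 °C → α = 2.4×10⁻⁴ K⁻¹
Layer 3 at 8 °C → α = 1.6×10⁻⁴ K⁻¹
Layer 4 at 2.1 °C → α = 1×10⁻⁴ K⁻¹
0–260 m: 1.4 × 260 × 3×10⁻⁴ = 0.10920 m
260–950 m: 690 × 2.4×10⁻⁴ × 1.2 = 0.19872 m
Layer 3: 0.27 × 1.6×10⁻⁴ × 510 = 0.022032 m
Layer 4: 1100 × 1×10⁻⁴ × 0.35 = 0.03850 m
Δh = 0.10920 + 0.19872 + 0.022032 + 0.03850 = 0.368452 m ≈ 0.368 m

0.368 m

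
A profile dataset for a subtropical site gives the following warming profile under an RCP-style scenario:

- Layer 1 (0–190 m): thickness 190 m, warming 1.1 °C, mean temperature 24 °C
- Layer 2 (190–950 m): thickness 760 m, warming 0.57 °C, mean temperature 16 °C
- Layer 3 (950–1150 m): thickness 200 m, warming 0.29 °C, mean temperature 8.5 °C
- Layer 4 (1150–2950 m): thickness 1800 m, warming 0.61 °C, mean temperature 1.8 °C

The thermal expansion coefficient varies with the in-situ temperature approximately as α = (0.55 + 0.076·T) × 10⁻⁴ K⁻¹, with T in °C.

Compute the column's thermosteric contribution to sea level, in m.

0.21 m of thermosteric rise

Layer 1: α = (0.55 + 0.076×24)×10⁻⁴ = 2.374×10⁻⁴ K⁻¹
Layer 2: α = (0.55 + 0.076×16)×10⁻⁴ = 1.766×10⁻⁴ K⁻¹
Layer 3: α = (0.55 + 0.076×8.5)×10⁻⁴ = 1.196×10⁻⁴ K⁻¹
Layer 4: α = (0.55 + 0.076×1.8)×10⁻⁴ = 0.6868×10⁻⁴ K⁻¹
Layer 1: 2.374×10⁻⁴ × 1.1 × 190 = 0.0496166 m
190–950 m: 760 × 1.766×10⁻⁴ × 0.57 = 0.07650312 m
950–1150 m: 200 × 1.196×10⁻⁴ × 0.29 = 0.0069368 m
Layer 4: 1800 × 0.61 × 0.6868×10⁻⁴ = 0.07541064 m
Δh = 0.0496166 + 0.07650312 + 0.0069368 + 0.07541064 = 0.20846716 m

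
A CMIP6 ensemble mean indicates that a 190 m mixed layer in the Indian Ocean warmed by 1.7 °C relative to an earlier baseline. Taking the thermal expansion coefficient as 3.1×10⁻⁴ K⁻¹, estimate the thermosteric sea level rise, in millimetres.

100 mm of thermosteric rise

Δh = αΔT·H = 3.1×10⁻⁴ × 1.7 × 190 = 0.10013 m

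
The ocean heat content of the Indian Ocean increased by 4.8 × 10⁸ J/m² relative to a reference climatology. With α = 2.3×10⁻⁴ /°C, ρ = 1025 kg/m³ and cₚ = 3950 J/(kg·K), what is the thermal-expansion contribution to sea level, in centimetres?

Δh = αQ/(ρcₚ) = 2.3×10⁻⁴ × 4.8×10⁸ / (1025 × 3950) ≈ 0.027268 m

2.73 cm of thermosteric rise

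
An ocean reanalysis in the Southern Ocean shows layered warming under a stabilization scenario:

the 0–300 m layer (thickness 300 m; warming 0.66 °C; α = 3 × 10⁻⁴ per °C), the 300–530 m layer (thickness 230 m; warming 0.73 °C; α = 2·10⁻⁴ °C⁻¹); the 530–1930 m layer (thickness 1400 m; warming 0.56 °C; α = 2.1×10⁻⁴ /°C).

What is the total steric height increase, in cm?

0.66 × 3×10⁻⁴ × 300 = 0.05940 m
Layer 2: 230 × 2×10⁻⁴ × 0.73 = 0.03358 m
2.1×10⁻⁴ × 1400 × 0.56 = 0.16464 m
Δh = 0.05940 + 0.03358 + 0.16464 = 0.25762 m

Δh ≈ 26 cm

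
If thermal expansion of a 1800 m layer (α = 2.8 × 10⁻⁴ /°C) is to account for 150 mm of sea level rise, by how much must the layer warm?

about 0.298 °C

ΔT = Δh/(αH) = 0.15 / (2.8×10⁻⁴ × 1800) ≈ 0.2976 °C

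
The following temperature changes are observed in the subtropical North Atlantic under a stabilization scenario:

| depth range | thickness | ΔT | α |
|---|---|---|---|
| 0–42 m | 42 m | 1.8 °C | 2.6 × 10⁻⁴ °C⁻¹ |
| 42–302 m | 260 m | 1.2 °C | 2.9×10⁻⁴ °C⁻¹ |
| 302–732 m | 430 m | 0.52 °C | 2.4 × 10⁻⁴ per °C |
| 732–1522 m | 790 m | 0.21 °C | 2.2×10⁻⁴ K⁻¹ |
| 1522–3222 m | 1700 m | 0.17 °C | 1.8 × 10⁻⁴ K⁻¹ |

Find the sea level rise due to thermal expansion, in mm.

Δh = 252 mm

0–42 m: 2.6×10⁻⁴ × 1.8 × 42 = 0.019656 m
42–302 m: 2.9×10⁻⁴ × 260 × 1.2 = 0.09048 m
302–732 m: 0.52 × 430 × 2.4×10⁻⁴ = 0.053664 m
Layer 4: 2.2×10⁻⁴ × 0.21 × 790 = 0.036498 m
1.8×10⁻⁴ × 0.17 × 1700 = 0.05202 m
Δh = 0.019656 + 0.09048 + 0.053664 + 0.036498 + 0.05202 = 0.252318 m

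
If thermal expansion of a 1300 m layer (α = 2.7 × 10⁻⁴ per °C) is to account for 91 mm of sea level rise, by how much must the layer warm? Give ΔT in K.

ΔT = Δh/(αH) = 0.091 / (2.7×10⁻⁴ × 1300) ≈ 0.2593 K

ΔT ≈ 0.26 K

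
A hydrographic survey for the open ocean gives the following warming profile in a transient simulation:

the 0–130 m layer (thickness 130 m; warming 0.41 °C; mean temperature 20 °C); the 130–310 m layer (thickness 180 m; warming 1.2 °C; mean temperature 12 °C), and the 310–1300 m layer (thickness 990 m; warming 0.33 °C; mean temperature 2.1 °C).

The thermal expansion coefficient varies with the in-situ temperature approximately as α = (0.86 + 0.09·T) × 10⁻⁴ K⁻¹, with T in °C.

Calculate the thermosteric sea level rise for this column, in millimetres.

about 90.4 mm

Layer 1: α = (0.86 + 0.09×20)×10⁻⁴ = 2.66×10⁻⁴ K⁻¹
Layer 2: α = (0.86 + 0.09×12)×10⁻⁴ = 1.94×10⁻⁴ K⁻¹
Layer 3: α = (0.86 + 0.09×2.1)×10⁻⁴ = 1.049×10⁻⁴ K⁻¹
130 × 2.66×10⁻⁴ × 0.41 = 0.0141778 m
Layer 2: 1.2 × 180 × 1.94×10⁻⁴ = 0.041904 m
990 × 1.049×10⁻⁴ × 0.33 = 0.03427083 m
Δh = 0.0141778 + 0.041904 + 0.03427083 = 0.09035263 m ≈ 90.4 mm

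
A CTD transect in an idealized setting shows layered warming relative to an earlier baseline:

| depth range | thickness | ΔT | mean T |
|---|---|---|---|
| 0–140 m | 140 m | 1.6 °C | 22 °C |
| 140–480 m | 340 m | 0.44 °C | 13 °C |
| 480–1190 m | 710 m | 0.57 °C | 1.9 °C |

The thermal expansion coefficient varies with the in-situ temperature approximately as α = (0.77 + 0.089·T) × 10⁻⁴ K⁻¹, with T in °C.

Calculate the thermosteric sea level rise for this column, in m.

about 0.13 m

Layer 1: α = (0.77 + 0.089×22)×10⁻⁴ = 2.728×10⁻⁴ K⁻¹
Layer 2: α = (0.77 + 0.089×13)×10⁻⁴ = 1.927×10⁻⁴ K⁻¹
Layer 3: α = (0.77 + 0.089×1.9)×10⁻⁴ = 0.9391×10⁻⁴ K⁻¹
0–140 m: 1.6 × 2.728×10⁻⁴ × 140 = 0.0611072 m
0.44 × 1.927×10⁻⁴ × 340 = 0.02882792 m
Layer 3: 710 × 0.57 × 0.9391×10⁻⁴ = 0.038005377 m
Δh = 0.0611072 + 0.02882792 + 0.038005377 = 0.127940497 m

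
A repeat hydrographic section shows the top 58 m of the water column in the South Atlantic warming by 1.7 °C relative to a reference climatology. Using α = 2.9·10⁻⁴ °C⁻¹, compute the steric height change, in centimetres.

Δh = αΔT·H = 2.9×10⁻⁴ × 1.7 × 58 = 0.028594 m

2.86 cm of thermosteric rise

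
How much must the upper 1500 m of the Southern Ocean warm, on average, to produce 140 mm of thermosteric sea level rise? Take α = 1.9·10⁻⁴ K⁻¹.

ΔT = Δh/(αH) = 0.14 / (1.9×10⁻⁴ × 1500) ≈ 0.4912 °C

about 0.491 °C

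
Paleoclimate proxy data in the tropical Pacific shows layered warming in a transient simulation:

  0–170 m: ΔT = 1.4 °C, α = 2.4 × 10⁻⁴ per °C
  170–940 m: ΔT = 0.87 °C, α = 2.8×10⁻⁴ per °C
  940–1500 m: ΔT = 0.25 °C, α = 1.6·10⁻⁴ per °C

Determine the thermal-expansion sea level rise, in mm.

0–170 m: 170 × 2.4×10⁻⁴ × 1.4 = 0.05712 m
170–940 m: 770 × 0.87 × 2.8×10⁻⁴ = 0.187572 m
940–1500 m: 0.25 × 560 × 1.6×10⁻⁴ = 0.02240 m
Δh = 0.05712 + 0.187572 + 0.02240 = 0.267092 m ≈ 270 mm

Δh ≈ 270 mm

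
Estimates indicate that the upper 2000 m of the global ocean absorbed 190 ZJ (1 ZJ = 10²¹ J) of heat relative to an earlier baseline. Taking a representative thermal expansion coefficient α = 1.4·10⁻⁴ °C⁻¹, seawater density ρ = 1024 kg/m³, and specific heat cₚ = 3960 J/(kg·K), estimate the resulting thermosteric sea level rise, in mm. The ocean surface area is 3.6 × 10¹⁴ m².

Per unit area: Q = 190×10²¹ / (3.6×10¹⁴) ≈ 5.278×10⁸ J/m²
Δh = αQ/(ρcₚ) = 1.4×10⁻⁴ × 5.278×10⁸ / (1024 × 3960) ≈ 0.018222 m

Δh ≈ 18 mm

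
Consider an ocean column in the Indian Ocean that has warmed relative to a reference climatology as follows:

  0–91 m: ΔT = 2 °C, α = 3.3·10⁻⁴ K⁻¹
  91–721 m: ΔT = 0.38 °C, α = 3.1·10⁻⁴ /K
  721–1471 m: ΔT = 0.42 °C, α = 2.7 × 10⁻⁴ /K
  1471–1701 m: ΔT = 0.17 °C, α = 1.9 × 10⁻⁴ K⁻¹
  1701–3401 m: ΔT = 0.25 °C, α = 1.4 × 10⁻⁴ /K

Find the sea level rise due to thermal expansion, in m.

0.286 m of thermosteric rise

Layer 1: 3.3×10⁻⁴ × 91 × 2 = 0.06006 m
0.38 × 630 × 3.1×10⁻⁴ = 0.074214 m
Layer 3: 0.42 × 750 × 2.7×10⁻⁴ = 0.08505 m
Layer 4: 0.17 × 1.9×10⁻⁴ × 230 = 0.007429 m
1.4×10⁻⁴ × 1700 × 0.25 = 0.05950 m
Δh = 0.06006 + 0.074214 + 0.08505 + 0.007429 + 0.05950 = 0.286253 m ≈ 0.286 m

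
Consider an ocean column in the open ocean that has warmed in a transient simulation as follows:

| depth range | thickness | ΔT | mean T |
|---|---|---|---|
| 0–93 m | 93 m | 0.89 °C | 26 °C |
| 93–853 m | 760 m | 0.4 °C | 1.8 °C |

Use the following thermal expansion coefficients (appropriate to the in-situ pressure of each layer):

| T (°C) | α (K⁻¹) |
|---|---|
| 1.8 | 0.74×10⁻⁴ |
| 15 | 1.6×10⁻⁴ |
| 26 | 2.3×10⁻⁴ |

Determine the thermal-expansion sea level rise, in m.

0.0415 m of thermosteric rise

Layer 1 at 26 °C → α = 2.3×10⁻⁴ K⁻¹
Layer 2 at 1.8 °C → α = 0.74×10⁻⁴ K⁻¹
0–93 m: 2.3×10⁻⁴ × 0.89 × 93 = 0.0190371 m
0.4 × 0.74×10⁻⁴ × 760 = 0.022496 m
Δh = 0.0190371 + 0.022496 = 0.0415331 m ≈ 0.0415 m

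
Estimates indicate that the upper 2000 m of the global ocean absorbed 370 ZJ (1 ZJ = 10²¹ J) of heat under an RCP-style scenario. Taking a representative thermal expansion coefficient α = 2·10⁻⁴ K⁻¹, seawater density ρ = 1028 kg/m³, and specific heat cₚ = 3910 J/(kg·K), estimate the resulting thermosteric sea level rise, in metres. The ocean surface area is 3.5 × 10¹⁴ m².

Per unit area: Q = 370×10²¹ / (3.5×10¹⁴) ≈ 1.057×10⁹ J/m²
Δh = αQ/(ρcₚ) = 2×10⁻⁴ × 1.057×10⁹ / (1028 × 3910) ≈ 0.052594 m

Δh ≈ 0.053 m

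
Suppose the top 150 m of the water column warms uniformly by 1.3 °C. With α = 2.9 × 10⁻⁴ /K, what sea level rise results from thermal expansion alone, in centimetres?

Δh = 5.66 cm

Δh = αΔT·H = 2.9×10⁻⁴ × 1.3 × 150 = 0.05655 m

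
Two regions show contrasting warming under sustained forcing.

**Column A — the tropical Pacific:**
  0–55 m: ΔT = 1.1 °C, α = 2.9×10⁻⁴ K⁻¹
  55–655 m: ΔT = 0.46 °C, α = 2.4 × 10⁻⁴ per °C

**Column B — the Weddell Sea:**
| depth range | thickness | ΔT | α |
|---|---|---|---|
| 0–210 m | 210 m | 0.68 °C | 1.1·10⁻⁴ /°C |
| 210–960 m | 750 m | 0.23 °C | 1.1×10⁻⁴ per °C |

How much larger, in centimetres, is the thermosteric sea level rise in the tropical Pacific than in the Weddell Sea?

4.91 cm

A Layer 1: 1.1 × 2.9×10⁻⁴ × 55 = 0.017545 m
A 55–655 m: 600 × 2.4×10⁻⁴ × 0.46 = 0.06624 m
A total: 0.083785 m
B 0.68 × 1.1×10⁻⁴ × 210 = 0.015708 m
B 0.23 × 750 × 1.1×10⁻⁴ = 0.018975 m
B total: 0.034683 m
Difference: 0.083785 − 0.034683 = 0.049102 m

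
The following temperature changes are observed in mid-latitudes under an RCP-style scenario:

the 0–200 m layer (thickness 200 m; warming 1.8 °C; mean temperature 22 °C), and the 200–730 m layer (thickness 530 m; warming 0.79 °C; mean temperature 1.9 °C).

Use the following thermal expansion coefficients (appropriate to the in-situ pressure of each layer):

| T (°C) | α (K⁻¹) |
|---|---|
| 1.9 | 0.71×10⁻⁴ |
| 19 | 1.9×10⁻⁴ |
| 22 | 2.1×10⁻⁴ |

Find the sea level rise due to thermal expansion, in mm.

Layer 1 at 22 °C → α = 2.1×10⁻⁴ K⁻¹
Layer 2 at 1.9 °C → α = 0.71×10⁻⁴ K⁻¹
0–200 m: 200 × 2.1×10⁻⁴ × 1.8 = 0.07560 m
0.79 × 530 × 0.71×10⁻⁴ = 0.0297277 m
Δh = 0.07560 + 0.0297277 = 0.1053277 m ≈ 110 mm

110 mm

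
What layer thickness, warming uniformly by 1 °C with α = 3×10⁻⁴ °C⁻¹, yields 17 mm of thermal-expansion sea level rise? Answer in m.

H = Δh/(αΔT) = 0.017 / (3×10⁻⁴ × 1) ≈ 56.67 m

about 56.7 m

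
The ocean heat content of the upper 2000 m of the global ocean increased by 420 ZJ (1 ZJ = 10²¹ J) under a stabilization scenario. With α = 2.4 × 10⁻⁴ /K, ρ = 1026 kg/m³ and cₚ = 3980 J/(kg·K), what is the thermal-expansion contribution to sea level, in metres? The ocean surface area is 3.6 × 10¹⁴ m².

Per unit area: Q = 420×10²¹ / (3.6×10¹⁴) ≈ 1.167×10⁹ J/m²
Δh = αQ/(ρcₚ) = 2.4×10⁻⁴ × 1.167×10⁹ / (1026 × 3980) ≈ 0.068589 m

0.069 m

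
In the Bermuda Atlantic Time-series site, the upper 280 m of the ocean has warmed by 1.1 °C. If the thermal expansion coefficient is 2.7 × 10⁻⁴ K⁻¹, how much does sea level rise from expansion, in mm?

Δh = αΔT·H = 2.7×10⁻⁴ × 1.1 × 280 = 0.08316 m

about 83.2 mm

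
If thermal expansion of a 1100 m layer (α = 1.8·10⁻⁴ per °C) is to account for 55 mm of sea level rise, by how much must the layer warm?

0.28 °C

ΔT = Δh/(αH) = 0.055 / (1.8×10⁻⁴ × 1100) ≈ 0.2778 °C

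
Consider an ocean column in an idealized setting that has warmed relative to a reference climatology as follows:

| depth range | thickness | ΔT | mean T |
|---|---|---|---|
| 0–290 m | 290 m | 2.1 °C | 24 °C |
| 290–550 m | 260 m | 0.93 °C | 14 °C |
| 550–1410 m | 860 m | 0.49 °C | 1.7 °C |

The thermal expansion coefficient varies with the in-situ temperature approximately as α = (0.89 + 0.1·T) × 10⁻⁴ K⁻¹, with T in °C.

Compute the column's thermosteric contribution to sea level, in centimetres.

Δh = 30 cm

Layer 1: α = (0.89 + 0.1×24)×10⁻⁴ = 3.29×10⁻⁴ K⁻¹
Layer 2: α = (0.89 + 0.1×14)×10⁻⁴ = 2.29×10⁻⁴ K⁻¹
Layer 3: α = (0.89 + 0.1×1.7)×10⁻⁴ = 1.06×10⁻⁴ K⁻¹
3.29×10⁻⁴ × 2.1 × 290 = 0.200361 m
2.29×10⁻⁴ × 0.93 × 260 = 0.0553722 m
1.06×10⁻⁴ × 860 × 0.49 = 0.0446684 m
Δh = 0.200361 + 0.0553722 + 0.0446684 = 0.3004016 m ≈ 30 cm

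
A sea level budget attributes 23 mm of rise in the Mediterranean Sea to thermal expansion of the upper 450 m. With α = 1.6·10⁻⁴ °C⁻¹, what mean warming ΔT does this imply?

0.319 °C

ΔT = Δh/(αH) = 0.023 / (1.6×10⁻⁴ × 450) ≈ 0.3194 °C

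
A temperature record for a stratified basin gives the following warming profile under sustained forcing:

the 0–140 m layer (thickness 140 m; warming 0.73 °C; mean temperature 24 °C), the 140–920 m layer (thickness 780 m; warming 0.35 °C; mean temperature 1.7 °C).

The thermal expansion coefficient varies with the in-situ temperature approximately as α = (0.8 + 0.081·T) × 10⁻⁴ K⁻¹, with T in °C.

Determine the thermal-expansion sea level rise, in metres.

Layer 1: α = (0.8 + 0.081×24)×10⁻⁴ = 2.744×10⁻⁴ K⁻¹
Layer 2: α = (0.8 + 0.081×1.7)×10⁻⁴ = 0.9377×10⁻⁴ K⁻¹
140 × 0.73 × 2.744×10⁻⁴ = 0.02804368 m
Layer 2: 0.35 × 0.9377×10⁻⁴ × 780 = 0.02559921 m
Δh = 0.02804368 + 0.02559921 = 0.05364289 m

0.054 m of thermosteric rise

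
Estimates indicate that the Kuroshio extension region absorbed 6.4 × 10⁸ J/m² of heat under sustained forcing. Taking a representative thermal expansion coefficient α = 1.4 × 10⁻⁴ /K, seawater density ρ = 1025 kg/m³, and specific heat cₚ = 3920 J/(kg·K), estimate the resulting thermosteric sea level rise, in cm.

Δh = αQ/(ρcₚ) = 1.4×10⁻⁴ × 6.4×10⁸ / (1025 × 3920) ≈ 0.02230 m

2.2 cm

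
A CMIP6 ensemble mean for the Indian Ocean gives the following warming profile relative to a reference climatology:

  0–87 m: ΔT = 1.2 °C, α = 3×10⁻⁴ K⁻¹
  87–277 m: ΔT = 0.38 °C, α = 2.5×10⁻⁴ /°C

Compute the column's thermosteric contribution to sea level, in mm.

about 49 mm

Layer 1: 3×10⁻⁴ × 87 × 1.2 = 0.03132 m
0.38 × 190 × 2.5×10⁻⁴ = 0.01805 m
Δh = 0.03132 + 0.01805 = 0.04937 m ≈ 49 mm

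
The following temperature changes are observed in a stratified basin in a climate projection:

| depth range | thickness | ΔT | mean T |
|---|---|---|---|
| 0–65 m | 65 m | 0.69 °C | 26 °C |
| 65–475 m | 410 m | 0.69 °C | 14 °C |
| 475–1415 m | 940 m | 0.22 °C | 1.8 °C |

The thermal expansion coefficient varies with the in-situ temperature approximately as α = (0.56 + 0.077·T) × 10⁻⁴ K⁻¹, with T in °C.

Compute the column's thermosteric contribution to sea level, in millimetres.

Δh ≈ 72 mm

Layer 1: α = (0.56 + 0.077×26)×10⁻⁴ = 2.562×10⁻⁴ K⁻¹
Layer 2: α = (0.56 + 0.077×14)×10⁻⁴ = 1.638×10⁻⁴ K⁻¹
Layer 3: α = (0.56 + 0.077×1.8)×10⁻⁴ = 0.6986×10⁻⁴ K⁻¹
0–65 m: 2.562×10⁻⁴ × 65 × 0.69 = 0.01149057 m
Layer 2: 1.638×10⁻⁴ × 0.69 × 410 = 0.04633902 m
475–1415 m: 0.6986×10⁻⁴ × 940 × 0.22 = 0.014447048 m
Δh = 0.01149057 + 0.04633902 + 0.014447048 = 0.072276638 m ≈ 72 mm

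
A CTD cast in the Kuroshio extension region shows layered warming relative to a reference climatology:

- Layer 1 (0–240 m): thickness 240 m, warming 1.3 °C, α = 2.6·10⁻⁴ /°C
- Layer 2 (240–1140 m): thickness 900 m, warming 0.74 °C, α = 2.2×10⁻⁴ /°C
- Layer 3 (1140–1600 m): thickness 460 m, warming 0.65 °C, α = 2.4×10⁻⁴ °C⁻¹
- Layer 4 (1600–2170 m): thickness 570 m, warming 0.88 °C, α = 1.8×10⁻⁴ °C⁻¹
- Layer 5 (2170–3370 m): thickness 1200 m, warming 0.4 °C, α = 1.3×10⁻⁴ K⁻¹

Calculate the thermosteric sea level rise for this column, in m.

2.6×10⁻⁴ × 1.3 × 240 = 0.08112 m
Layer 2: 2.2×10⁻⁴ × 900 × 0.74 = 0.14652 m
Layer 3: 460 × 0.65 × 2.4×10⁻⁴ = 0.07176 m
0.88 × 1.8×10⁻⁴ × 570 = 0.090288 m
2170–3370 m: 1200 × 0.4 × 1.3×10⁻⁴ = 0.06240 m
Δh = 0.08112 + 0.14652 + 0.07176 + 0.090288 + 0.06240 = 0.452088 m

0.452 m of thermosteric rise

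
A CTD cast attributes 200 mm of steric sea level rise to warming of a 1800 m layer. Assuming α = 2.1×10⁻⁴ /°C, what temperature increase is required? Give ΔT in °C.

ΔT = Δh/(αH) = 0.2 / (2.1×10⁻⁴ × 1800) ≈ 0.5291 °C

about 0.529 °C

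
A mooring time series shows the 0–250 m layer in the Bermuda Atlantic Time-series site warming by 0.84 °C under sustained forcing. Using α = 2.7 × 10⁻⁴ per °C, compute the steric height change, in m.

Δh = αΔT·H = 2.7×10⁻⁴ × 0.84 × 250 = 0.05670 m

about 0.0567 m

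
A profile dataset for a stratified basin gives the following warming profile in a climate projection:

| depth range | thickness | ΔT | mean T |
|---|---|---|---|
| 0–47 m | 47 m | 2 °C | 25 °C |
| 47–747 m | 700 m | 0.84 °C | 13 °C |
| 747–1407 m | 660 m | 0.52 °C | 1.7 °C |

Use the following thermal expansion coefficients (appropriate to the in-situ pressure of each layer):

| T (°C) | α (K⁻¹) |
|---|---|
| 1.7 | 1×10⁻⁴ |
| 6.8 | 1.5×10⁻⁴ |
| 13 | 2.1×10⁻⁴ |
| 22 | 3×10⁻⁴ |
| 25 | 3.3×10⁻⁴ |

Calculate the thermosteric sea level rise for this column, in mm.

189 mm of thermosteric rise

Layer 1 at 25 °C → α = 3.3×10⁻⁴ K⁻¹
Layer 2 at 13 °C → α = 2.1×10⁻⁴ K⁻¹
Layer 3 at 1.7 °C → α = 1×10⁻⁴ K⁻¹
2 × 3.3×10⁻⁴ × 47 = 0.03102 m
Layer 2: 2.1×10⁻⁴ × 700 × 0.84 = 0.12348 m
747–1407 m: 1×10⁻⁴ × 0.52 × 660 = 0.03432 m
Δh = 0.03102 + 0.12348 + 0.03432 = 0.18882 m ≈ 189 mm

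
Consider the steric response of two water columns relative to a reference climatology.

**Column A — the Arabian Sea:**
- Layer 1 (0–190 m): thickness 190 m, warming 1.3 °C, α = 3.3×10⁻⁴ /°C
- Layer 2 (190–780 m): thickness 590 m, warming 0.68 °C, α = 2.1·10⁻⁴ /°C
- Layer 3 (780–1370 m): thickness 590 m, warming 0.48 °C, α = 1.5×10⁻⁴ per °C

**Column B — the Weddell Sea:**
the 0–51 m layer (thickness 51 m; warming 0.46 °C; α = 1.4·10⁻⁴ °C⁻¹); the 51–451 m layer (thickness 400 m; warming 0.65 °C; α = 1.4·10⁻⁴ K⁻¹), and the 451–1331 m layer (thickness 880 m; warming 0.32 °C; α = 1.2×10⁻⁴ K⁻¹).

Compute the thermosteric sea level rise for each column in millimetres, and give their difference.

Δh_A ≈ 208 mm, Δh_B ≈ 73.5 mm; difference ≈ 135 mm

A 190 × 1.3 × 3.3×10⁻⁴ = 0.08151 m
A 190–780 m: 2.1×10⁻⁴ × 590 × 0.68 = 0.084252 m
A 590 × 0.48 × 1.5×10⁻⁴ = 0.04248 m
A total: 0.208242 m
B 0.46 × 1.4×10⁻⁴ × 51 = 0.0032844 m
B 51–451 m: 0.65 × 400 × 1.4×10⁻⁴ = 0.03640 m
B 1.2×10⁻⁴ × 0.32 × 880 = 0.033792 m
B total: 0.0734764 m
Difference: 0.208242 − 0.0734764 = 0.1347656 m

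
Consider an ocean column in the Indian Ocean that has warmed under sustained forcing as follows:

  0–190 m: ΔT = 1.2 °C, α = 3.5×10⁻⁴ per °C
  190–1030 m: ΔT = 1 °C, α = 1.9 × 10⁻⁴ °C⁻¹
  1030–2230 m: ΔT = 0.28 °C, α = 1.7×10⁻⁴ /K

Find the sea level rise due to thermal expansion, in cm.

190 × 1.2 × 3.5×10⁻⁴ = 0.07980 m
Layer 2: 840 × 1.9×10⁻⁴ × 1 = 0.15960 m
1200 × 1.7×10⁻⁴ × 0.28 = 0.05712 m
Δh = 0.07980 + 0.15960 + 0.05712 = 0.29652 m ≈ 29.7 cm

29.7 cm of thermosteric rise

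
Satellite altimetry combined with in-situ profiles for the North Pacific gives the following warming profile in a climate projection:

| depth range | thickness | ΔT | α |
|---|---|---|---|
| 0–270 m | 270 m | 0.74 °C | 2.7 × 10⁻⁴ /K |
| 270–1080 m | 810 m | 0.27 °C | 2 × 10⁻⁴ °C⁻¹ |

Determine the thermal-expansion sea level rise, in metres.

Layer 1: 0.74 × 270 × 2.7×10⁻⁴ = 0.053946 m
Layer 2: 2×10⁻⁴ × 0.27 × 810 = 0.04374 m
Δh = 0.053946 + 0.04374 = 0.097686 m

Δh ≈ 0.0977 m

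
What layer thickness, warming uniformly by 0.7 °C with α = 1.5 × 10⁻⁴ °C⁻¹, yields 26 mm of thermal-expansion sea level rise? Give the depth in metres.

H ≈ 250 m

H = Δh/(αΔT) = 0.026 / (1.5×10⁻⁴ × 0.7) ≈ 247.6 m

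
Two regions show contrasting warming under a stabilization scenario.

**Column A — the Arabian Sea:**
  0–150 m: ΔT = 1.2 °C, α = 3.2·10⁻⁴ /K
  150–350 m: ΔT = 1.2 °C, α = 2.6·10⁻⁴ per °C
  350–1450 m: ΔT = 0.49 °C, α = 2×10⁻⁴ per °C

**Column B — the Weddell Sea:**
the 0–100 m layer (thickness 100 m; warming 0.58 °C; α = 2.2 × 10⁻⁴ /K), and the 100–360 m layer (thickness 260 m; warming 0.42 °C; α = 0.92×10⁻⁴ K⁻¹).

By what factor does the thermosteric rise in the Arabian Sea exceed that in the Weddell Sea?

A 0–150 m: 1.2 × 3.2×10⁻⁴ × 150 = 0.05760 m
A 2.6×10⁻⁴ × 1.2 × 200 = 0.06240 m
A 2×10⁻⁴ × 1100 × 0.49 = 0.10780 m
A total: 0.22780 m
B 0.58 × 2.2×10⁻⁴ × 100 = 0.01276 m
B 0.42 × 0.92×10⁻⁴ × 260 = 0.0100464 m
B total: 0.0228064 m
Ratio: 0.22780 / 0.0228064 ≈ 9.988

≈ 9.99×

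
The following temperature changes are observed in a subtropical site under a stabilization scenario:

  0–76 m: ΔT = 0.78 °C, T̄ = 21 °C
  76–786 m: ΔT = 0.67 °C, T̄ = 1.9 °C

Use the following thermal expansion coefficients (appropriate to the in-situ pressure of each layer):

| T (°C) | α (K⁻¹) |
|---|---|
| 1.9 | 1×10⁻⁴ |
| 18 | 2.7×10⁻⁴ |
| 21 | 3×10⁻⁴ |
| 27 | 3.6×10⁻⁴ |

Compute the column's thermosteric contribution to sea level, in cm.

Layer 1 at 21 °C → α = 3×10⁻⁴ K⁻¹
Layer 2 at 1.9 °C → α = 1×10⁻⁴ K⁻¹
0–76 m: 76 × 3×10⁻⁴ × 0.78 = 0.017784 m
Layer 2: 710 × 0.67 × 1×10⁻⁴ = 0.04757 m
Δh = 0.017784 + 0.04757 = 0.065354 m

Δh ≈ 6.54 cm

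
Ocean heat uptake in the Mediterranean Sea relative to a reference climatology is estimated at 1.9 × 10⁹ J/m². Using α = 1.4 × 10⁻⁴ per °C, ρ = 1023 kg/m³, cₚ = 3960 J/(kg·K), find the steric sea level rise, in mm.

65.7 mm of thermosteric rise

Δh = αQ/(ρcₚ) = 1.4×10⁻⁴ × 1.9×10⁹ / (1023 × 3960) ≈ 0.065662 m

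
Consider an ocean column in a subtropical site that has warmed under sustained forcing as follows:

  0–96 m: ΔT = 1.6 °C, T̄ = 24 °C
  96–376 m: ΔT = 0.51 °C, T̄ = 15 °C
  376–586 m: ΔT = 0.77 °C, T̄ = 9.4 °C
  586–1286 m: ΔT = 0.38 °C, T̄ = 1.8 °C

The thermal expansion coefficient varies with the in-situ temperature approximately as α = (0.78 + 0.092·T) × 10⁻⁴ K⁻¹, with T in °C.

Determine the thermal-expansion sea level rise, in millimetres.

Δh ≈ 128 mm

Layer 1: α = (0.78 + 0.092×24)×10⁻⁴ = 2.988×10⁻⁴ K⁻¹
Layer 2: α = (0.78 + 0.092×15)×10⁻⁴ = 2.16×10⁻⁴ K⁻¹
Layer 3: α = (0.78 + 0.092×9.4)×10⁻⁴ = 1.6448×10⁻⁴ K⁻¹
Layer 4: α = (0.78 + 0.092×1.8)×10⁻⁴ = 0.9456×10⁻⁴ K⁻¹
96 × 1.6 × 2.988×10⁻⁴ = 0.04589568 m
96–376 m: 0.51 × 280 × 2.16×10⁻⁴ = 0.0308448 m
376–586 m: 1.6448×10⁻⁴ × 210 × 0.77 = 0.026596416 m
Layer 4: 700 × 0.38 × 0.9456×10⁻⁴ = 0.02515296 m
Δh = 0.04589568 + 0.0308448 + 0.026596416 + 0.02515296 = 0.128489856 m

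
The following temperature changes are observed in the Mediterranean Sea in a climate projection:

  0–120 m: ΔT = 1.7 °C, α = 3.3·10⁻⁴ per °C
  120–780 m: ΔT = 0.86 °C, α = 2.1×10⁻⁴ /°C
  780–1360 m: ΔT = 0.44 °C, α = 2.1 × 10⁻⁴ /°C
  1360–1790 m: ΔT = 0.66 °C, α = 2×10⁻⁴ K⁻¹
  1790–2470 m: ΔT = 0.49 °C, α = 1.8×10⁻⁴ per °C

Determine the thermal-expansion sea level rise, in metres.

0–120 m: 1.7 × 3.3×10⁻⁴ × 120 = 0.06732 m
120–780 m: 0.86 × 660 × 2.1×10⁻⁴ = 0.119196 m
2.1×10⁻⁴ × 580 × 0.44 = 0.053592 m
Layer 4: 0.66 × 2×10⁻⁴ × 430 = 0.05676 m
1.8×10⁻⁴ × 680 × 0.49 = 0.059976 m
Δh = 0.06732 + 0.119196 + 0.053592 + 0.05676 + 0.059976 = 0.356844 m ≈ 0.357 m

Δh ≈ 0.357 m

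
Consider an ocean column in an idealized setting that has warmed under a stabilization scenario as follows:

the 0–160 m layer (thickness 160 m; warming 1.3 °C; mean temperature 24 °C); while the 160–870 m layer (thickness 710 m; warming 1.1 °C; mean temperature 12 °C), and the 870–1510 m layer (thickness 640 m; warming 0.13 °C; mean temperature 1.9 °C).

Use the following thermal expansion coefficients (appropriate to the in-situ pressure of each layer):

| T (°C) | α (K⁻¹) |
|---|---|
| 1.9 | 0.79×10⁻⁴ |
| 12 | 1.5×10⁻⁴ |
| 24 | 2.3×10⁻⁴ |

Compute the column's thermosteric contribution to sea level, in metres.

about 0.17 m

Layer 1 at 24 °C → α = 2.3×10⁻⁴ K⁻¹
Layer 2 at 12 °C → α = 1.5×10⁻⁴ K⁻¹
Layer 3 at 1.9 °C → α = 0.79×10⁻⁴ K⁻¹
160 × 2.3×10⁻⁴ × 1.3 = 0.04784 m
160–870 m: 1.1 × 1.5×10⁻⁴ × 710 = 0.11715 m
870–1510 m: 0.13 × 0.79×10⁻⁴ × 640 = 0.0065728 m
Δh = 0.04784 + 0.11715 + 0.0065728 = 0.1715628 m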